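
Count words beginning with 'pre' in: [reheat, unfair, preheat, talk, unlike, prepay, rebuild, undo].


Checking each word for prefix 'pre':
  'reheat' -> no (count: 0)
  'unfair' -> no (count: 0)
  'preheat' -> YES, starts with 'pre' (count: 1)
  'talk' -> no (count: 1)
  'unlike' -> no (count: 1)
  'prepay' -> YES, starts with 'pre' (count: 2)
  'rebuild' -> no (count: 2)
  'undo' -> no (count: 2)
Total with prefix 'pre': 2

2


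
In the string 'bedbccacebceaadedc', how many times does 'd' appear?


Scanning 'bedbccacebceaadedc' for 'd':
  Position 2: 'd' -> MATCH (count: 1)
  Position 14: 'd' -> MATCH (count: 2)
  Position 16: 'd' -> MATCH (count: 3)
Total occurrences of 'd': 3

3


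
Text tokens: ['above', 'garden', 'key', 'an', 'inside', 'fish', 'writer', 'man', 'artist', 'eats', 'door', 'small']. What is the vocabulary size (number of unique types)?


Listing all tokens and tracking unique types:
  Token 1: 'above' -> NEW (unique so far: 1)
  Token 2: 'garden' -> NEW (unique so far: 2)
  Token 3: 'key' -> NEW (unique so far: 3)
  Token 4: 'an' -> NEW (unique so far: 4)
  Token 5: 'inside' -> NEW (unique so far: 5)
  Token 6: 'fish' -> NEW (unique so far: 6)
  Token 7: 'writer' -> NEW (unique so far: 7)
  Token 8: 'man' -> NEW (unique so far: 8)
  Token 9: 'artist' -> NEW (unique so far: 9)
  Token 10: 'eats' -> NEW (unique so far: 10)
  Token 11: 'door' -> NEW (unique so far: 11)
  Token 12: 'small' -> NEW (unique so far: 12)
Unique types: ('above', 'an', 'artist', 'door', 'eats', 'fish', 'garden', 'inside', 'key', 'man', 'small', 'writer')
Vocabulary size: 12

12


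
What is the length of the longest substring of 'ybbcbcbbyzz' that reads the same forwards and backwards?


Scanning 'ybbcbcbbyzz' for palindromic substrings.
Substring at positions 0-8: 'ybbcbcbby'.
Check: reverse('ybbcbcbby') = 'ybbcbcbby' -> palindrome confirmed.
Neighbouring characters ('-' / 'z') break symmetry, so it cannot extend further.
No longer palindromic substring exists; longest length = 9

9


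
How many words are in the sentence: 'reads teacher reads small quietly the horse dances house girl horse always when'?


Counting words by splitting on spaces:
  Word 1: 'reads'
  Word 2: 'teacher'
  Word 3: 'reads'
  Word 4: 'small'
  Word 5: 'quietly'
  Word 6: 'the'
  Word 7: 'horse'
  Word 8: 'dances'
  Word 9: 'house'
  Word 10: 'girl'
  Word 11: 'horse'
  Word 12: 'always'
  Word 13: 'when'
Total words: 13

13


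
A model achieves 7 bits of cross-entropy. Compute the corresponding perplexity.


Perplexity formula: PP = 2^H
H = 7
PP = 2^7
Steps: 2^1 = 2, 2^2 = 4, 2^3 = 8, 2^4 = 16, 2^5 = 32, 2^6 = 64, 2^7 = 128
PP = 128

128


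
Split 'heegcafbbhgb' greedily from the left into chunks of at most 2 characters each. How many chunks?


'heegcafbbhgb' has 12 characters.
Chunking with max size 2:
  Chunk 1: 'he' (positions 0-1)
  Chunk 2: 'eg' (positions 2-3)
  Chunk 3: 'ca' (positions 4-5)
  Chunk 4: 'fb' (positions 6-7)
  Chunk 5: 'bh' (positions 8-9)
  Chunk 6: 'gb' (positions 10-11)
Total chunks: ceil(12 / 2) = 6

6


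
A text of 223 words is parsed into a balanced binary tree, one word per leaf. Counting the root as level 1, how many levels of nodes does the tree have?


In a balanced binary tree with n leaves the deepest leaf is ceil(log2(n)) edges below the root,
so counting node levels inclusive of root and leaves gives ceil(log2(n)) + 1 levels.
log2(223) = 7.8009
ceil(7.8009) = 8
levels = 8 + 1 = 9

9


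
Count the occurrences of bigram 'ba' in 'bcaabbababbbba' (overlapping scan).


Scanning 'bcaabbababbbba' for bigram 'ba':
  Position 0: 'bc' -> no
  Position 1: 'ca' -> no
  Position 2: 'aa' -> no
  Position 3: 'ab' -> no
  Position 4: 'bb' -> no
  Position 5: 'ba' -> MATCH
  Position 6: 'ab' -> no
  Position 7: 'ba' -> MATCH
  Position 8: 'ab' -> no
  Position 9: 'bb' -> no
  Position 10: 'bb' -> no
  Position 11: 'bb' -> no
  Position 12: 'ba' -> MATCH
Total matches: 3

3


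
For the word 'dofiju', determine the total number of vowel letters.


Scanning each character of 'dofiju':
  Position 1: 'd' -> consonant (running count: 0)
  Position 2: 'o' -> vowel (running count: 1)
  Position 3: 'f' -> consonant (running count: 1)
  Position 4: 'i' -> vowel (running count: 2)
  Position 5: 'j' -> consonant (running count: 2)
  Position 6: 'u' -> vowel (running count: 3)
Total vowels: 3

3


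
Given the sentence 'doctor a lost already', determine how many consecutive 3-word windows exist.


Word trigrams from [4] words:
  Trigram 1: (doctor a lost)
  Trigram 2: (a lost already)
Total word trigrams: 4 - 2 = 2

2


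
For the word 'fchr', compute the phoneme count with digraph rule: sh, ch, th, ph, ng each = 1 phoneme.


Parsing 'fchr' greedily, digraphs first:
  'f' -> consonant phoneme (phonemes so far: 1)
  'ch' -> digraph (1 consonant phoneme) (phonemes so far: 2)
  'r' -> consonant phoneme (phonemes so far: 3)
Total phonemes: 3

3


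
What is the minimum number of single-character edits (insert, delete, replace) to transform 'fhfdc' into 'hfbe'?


Building DP table for s1='fhfdc' (len 5) and s2='hfbe' (len 4):
       h  f  b  e
    0  1  2  3  4
  f 1  1  1  2  3
  h 2  1  2  2  3
  f 3  2  1  2  3
  d 4  3  2  2  3
  c 5  4  3  3  3
Edit distance = dp[5][4] = 3

3


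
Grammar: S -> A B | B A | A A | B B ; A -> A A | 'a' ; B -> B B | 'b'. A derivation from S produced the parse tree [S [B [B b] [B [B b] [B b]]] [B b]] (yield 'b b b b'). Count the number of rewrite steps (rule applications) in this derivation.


Every bracketed nonterminal node [X ...] in the tree is produced by exactly one rule application.
Reading the tree off as a leftmost derivation:
  Step 1: S  =>  B B   (applied S -> B B)
  Step 2: B B  =>  B B B   (applied B -> B B)
  Step 3: B B B  =>  b B B   (applied B -> b)
  Step 4: b B B  =>  b B B B   (applied B -> B B)
  Step 5: b B B B  =>  b b B B   (applied B -> b)
  Step 6: b b B B  =>  b b b B   (applied B -> b)
  Step 7: b b b B  =>  b b b b   (applied B -> b)
Final yield: b b b b
Total rewrite steps: 7

7


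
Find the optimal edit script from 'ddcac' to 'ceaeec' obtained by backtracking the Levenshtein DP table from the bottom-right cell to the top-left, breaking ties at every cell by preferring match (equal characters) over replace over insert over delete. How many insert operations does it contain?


Edit distance = 5. Backtracking from cell (5, 6) with preference match > replace > insert > delete,
then listing the resulting alignment 'ddcac' -> 'ceaeec' left to right:
  Step 1: insert 'c' [insertion #1]
  Step 2: replace d->e
  Step 3: replace d->a
  Step 4: replace c->e
  Step 5: replace a->e
  Step 6: keep 'c'
Total insertions: 1

1


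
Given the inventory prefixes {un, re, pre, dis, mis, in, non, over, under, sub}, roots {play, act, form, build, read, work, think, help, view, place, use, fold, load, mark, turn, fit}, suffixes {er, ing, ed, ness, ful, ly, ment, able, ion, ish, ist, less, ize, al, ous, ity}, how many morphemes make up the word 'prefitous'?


Segmenting 'prefitous' against the inventory:
  'pre' -> prefix (morpheme 1)
  'fit' -> root (morpheme 2)
  'ous' -> suffix (morpheme 3)
Total morphemes: 3

3


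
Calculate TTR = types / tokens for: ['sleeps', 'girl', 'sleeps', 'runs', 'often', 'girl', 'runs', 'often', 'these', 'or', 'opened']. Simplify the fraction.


Tokens: 11
Unique types: ('girl', 'often', 'opened', 'or', 'runs', 'sleeps', 'these') = 7
TTR = 7/11
Already in lowest terms.

7/11


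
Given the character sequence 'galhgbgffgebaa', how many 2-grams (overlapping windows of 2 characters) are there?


String 'galhgbgffgebaa' has length L = 14.
Number of overlapping n-grams = L - n + 1
Substituting: 14 - 2 + 1 = 13

13


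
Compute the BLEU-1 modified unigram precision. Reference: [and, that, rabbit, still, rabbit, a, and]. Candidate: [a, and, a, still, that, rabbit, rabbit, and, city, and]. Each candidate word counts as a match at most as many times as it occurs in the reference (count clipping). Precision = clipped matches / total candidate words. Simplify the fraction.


Reference word counts: {'a': 1, 'and': 2, 'rabbit': 2, 'still': 1, 'that': 1}
Checking each candidate word (with clipping):
  'a' -> in reference (ref count 1, used 1/1) -> match (matches: 1)
  'and' -> in reference (ref count 2, used 1/2) -> match (matches: 2)
  'a' -> ref count 1 already used up (1/1) -> clipped, no match (matches: 2)
  'still' -> in reference (ref count 1, used 1/1) -> match (matches: 3)
  'that' -> in reference (ref count 1, used 1/1) -> match (matches: 4)
  'rabbit' -> in reference (ref count 2, used 1/2) -> match (matches: 5)
  'rabbit' -> in reference (ref count 2, used 2/2) -> match (matches: 6)
  'and' -> in reference (ref count 2, used 2/2) -> match (matches: 7)
  'city' -> not in reference -> no match (matches: 7)
  'and' -> ref count 2 already used up (2/2) -> clipped, no match (matches: 7)
Clipped matches: 7, Candidate length: 10
Precision = 7/10

7/10


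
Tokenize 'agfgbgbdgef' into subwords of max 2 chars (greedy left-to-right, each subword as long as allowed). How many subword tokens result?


'agfgbgbdgef' has 11 characters.
Chunking with max size 2:
  Chunk 1: 'ag' (positions 0-1)
  Chunk 2: 'fg' (positions 2-3)
  Chunk 3: 'bg' (positions 4-5)
  Chunk 4: 'bd' (positions 6-7)
  Chunk 5: 'ge' (positions 8-9)
  Chunk 6: 'f' (positions 10-10)
Total chunks: ceil(11 / 2) = 6

6


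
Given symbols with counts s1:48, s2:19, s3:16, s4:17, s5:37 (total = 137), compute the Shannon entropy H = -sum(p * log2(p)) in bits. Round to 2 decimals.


Computing entropy H = -sum(p_i * log2(p_i)):
  s1: p = 48/137 = 0.3504, -p*log2(p) = 0.5301
  s2: p = 19/137 = 0.1387, -p*log2(p) = 0.3953
  s3: p = 16/137 = 0.1168, -p*log2(p) = 0.3618
  s4: p = 17/137 = 0.1241, -p*log2(p) = 0.3736
  s5: p = 37/137 = 0.2701, -p*log2(p) = 0.5101
H = sum of terms = 2.1709
Rounded to 2 decimals: 2.17

2.17


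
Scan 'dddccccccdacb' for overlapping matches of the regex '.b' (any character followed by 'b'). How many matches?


Pattern: .b means any character followed by 'b'.
Scanning 'dddccccccdacb' position-by-position:
  Pos 0: window 'dd' -> no
  Pos 1: window 'dd' -> no
  Pos 2: window 'dc' -> no
  Pos 3: window 'cc' -> no
  Pos 4: window 'cc' -> no
  Pos 5: window 'cc' -> no
  Pos 6: window 'cc' -> no
  Pos 7: window 'cc' -> no
  Pos 8: window 'cd' -> no
  Pos 9: window 'da' -> no
  Pos 10: window 'ac' -> no
  Pos 11: window 'cb' -> MATCH
  Pos 12: window 'b' -> no
Total matches: 1

1


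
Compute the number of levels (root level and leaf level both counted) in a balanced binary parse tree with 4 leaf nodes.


In a balanced binary tree with n leaves the deepest leaf is ceil(log2(n)) edges below the root,
so counting node levels inclusive of root and leaves gives ceil(log2(n)) + 1 levels.
log2(4) = 2.0000
ceil(2.0000) = 2
levels = 2 + 1 = 3

3


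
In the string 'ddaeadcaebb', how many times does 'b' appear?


Scanning 'ddaeadcaebb' for 'b':
  Position 9: 'b' -> MATCH (count: 1)
  Position 10: 'b' -> MATCH (count: 2)
Total occurrences of 'b': 2

2


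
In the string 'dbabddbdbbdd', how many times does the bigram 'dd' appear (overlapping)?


Scanning 'dbabddbdbbdd' for bigram 'dd':
  Position 0: 'db' -> no
  Position 1: 'ba' -> no
  Position 2: 'ab' -> no
  Position 3: 'bd' -> no
  Position 4: 'dd' -> MATCH
  Position 5: 'db' -> no
  Position 6: 'bd' -> no
  Position 7: 'db' -> no
  Position 8: 'bb' -> no
  Position 9: 'bd' -> no
  Position 10: 'dd' -> MATCH
Total matches: 2

2


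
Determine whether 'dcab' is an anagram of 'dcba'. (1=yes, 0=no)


Sort characters of 'dcab': 'abcd'
Sort characters of 'dcba': 'abcd'
Sorted forms match -> they ARE anagrams
Result: 1

1


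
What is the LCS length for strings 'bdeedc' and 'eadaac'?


DP table for LCS of 'bdeedc' and 'eadaac':
       e  a  d  a  a  c
    0  0  0  0  0  0  0
  b 0  0  0  0  0  0  0
  d 0  0  0  1  1  1  1
  e 0  1  1  1  1  1  1
  e 0  1  1  1  1  1  1
  d 0  1  1  2  2  2  2
  c 0  1  1  2  2  2  3
LCS: 'edc'
LCS length = 3

3


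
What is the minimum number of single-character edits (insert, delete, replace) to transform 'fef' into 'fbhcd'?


Building DP table for s1='fef' (len 3) and s2='fbhcd' (len 5):
       f  b  h  c  d
    0  1  2  3  4  5
  f 1  0  1  2  3  4
  e 2  1  1  2  3  4
  f 3  2  2  2  3  4
Edit distance = dp[3][5] = 4

4


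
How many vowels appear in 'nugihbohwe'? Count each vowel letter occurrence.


Scanning each character of 'nugihbohwe':
  Position 1: 'n' -> consonant (running count: 0)
  Position 2: 'u' -> vowel (running count: 1)
  Position 3: 'g' -> consonant (running count: 1)
  Position 4: 'i' -> vowel (running count: 2)
  Position 5: 'h' -> consonant (running count: 2)
  Position 6: 'b' -> consonant (running count: 2)
  Position 7: 'o' -> vowel (running count: 3)
  Position 8: 'h' -> consonant (running count: 3)
  Position 9: 'w' -> consonant (running count: 3)
  Position 10: 'e' -> vowel (running count: 4)
Total vowels: 4

4


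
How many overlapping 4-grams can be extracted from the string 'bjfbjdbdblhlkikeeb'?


String 'bjfbjdbdblhlkikeeb' has length L = 18.
Number of overlapping n-grams = L - n + 1
Substituting: 18 - 4 + 1 = 15

15


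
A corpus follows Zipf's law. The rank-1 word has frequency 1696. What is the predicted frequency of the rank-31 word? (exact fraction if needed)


Zipf's law: freq(rank) = f1 / rank
f1 = 1696, rank = 31
freq = 1696 / 31
GCD(1696, 31) = 1
Simplified: 1696/31

1696/31


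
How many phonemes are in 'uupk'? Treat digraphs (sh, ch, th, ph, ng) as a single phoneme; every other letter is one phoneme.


Parsing 'uupk' greedily, digraphs first:
  'u' -> vowel phoneme (phonemes so far: 1)
  'u' -> vowel phoneme (phonemes so far: 2)
  'p' -> consonant phoneme (phonemes so far: 3)
  'k' -> consonant phoneme (phonemes so far: 4)
Total phonemes: 4

4


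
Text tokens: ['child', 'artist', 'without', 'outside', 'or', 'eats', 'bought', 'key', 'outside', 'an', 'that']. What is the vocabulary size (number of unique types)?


Listing all tokens and tracking unique types:
  Token 1: 'child' -> NEW (unique so far: 1)
  Token 2: 'artist' -> NEW (unique so far: 2)
  Token 3: 'without' -> NEW (unique so far: 3)
  Token 4: 'outside' -> NEW (unique so far: 4)
  Token 5: 'or' -> NEW (unique so far: 5)
  Token 6: 'eats' -> NEW (unique so far: 6)
  Token 7: 'bought' -> NEW (unique so far: 7)
  Token 8: 'key' -> NEW (unique so far: 8)
  Token 9: 'outside' -> duplicate (unique so far: 8)
  Token 10: 'an' -> NEW (unique so far: 9)
  Token 11: 'that' -> NEW (unique so far: 10)
Unique types: ('an', 'artist', 'bought', 'child', 'eats', 'key', 'or', 'outside', 'that', 'without')
Vocabulary size: 10

10


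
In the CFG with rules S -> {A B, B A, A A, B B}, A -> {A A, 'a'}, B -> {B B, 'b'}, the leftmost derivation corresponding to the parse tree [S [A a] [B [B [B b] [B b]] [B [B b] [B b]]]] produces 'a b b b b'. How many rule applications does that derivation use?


Every bracketed nonterminal node [X ...] in the tree is produced by exactly one rule application.
Reading the tree off as a leftmost derivation:
  Step 1: S  =>  A B   (applied S -> A B)
  Step 2: A B  =>  a B   (applied A -> a)
  Step 3: a B  =>  a B B   (applied B -> B B)
  Step 4: a B B  =>  a B B B   (applied B -> B B)
  Step 5: a B B B  =>  a b B B   (applied B -> b)
  Step 6: a b B B  =>  a b b B   (applied B -> b)
  Step 7: a b b B  =>  a b b B B   (applied B -> B B)
  Step 8: a b b B B  =>  a b b b B   (applied B -> b)
  Step 9: a b b b B  =>  a b b b b   (applied B -> b)
Final yield: a b b b b
Total rewrite steps: 9

9


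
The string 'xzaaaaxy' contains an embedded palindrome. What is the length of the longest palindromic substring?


Scanning 'xzaaaaxy' for palindromic substrings.
Substring at positions 2-5: 'aaaa'.
Check: reverse('aaaa') = 'aaaa' -> palindrome confirmed.
Neighbouring characters ('z' / 'x') break symmetry, so it cannot extend further.
No longer palindromic substring exists; longest length = 4

4


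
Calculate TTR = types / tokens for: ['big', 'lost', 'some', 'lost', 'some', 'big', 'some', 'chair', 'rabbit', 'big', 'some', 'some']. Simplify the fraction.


Tokens: 12
Unique types: ('big', 'chair', 'lost', 'rabbit', 'some') = 5
TTR = 5/12
Already in lowest terms.

5/12


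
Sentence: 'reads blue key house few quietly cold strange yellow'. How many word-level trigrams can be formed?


Word trigrams from [9] words:
  Trigram 1: (reads blue key)
  Trigram 2: (blue key house)
  Trigram 3: (key house few)
  Trigram 4: (house few quietly)
  Trigram 5: (few quietly cold)
  Trigram 6: (quietly cold strange)
  Trigram 7: (cold strange yellow)
Total word trigrams: 9 - 2 = 7

7


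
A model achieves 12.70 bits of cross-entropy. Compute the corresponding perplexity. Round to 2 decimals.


Perplexity formula: PP = 2^H
H = 12.70
PP = 2^12.70
Decompose: 2^12.70 = 2^12 * 2^0.70
2^12 = 4096, 2^0.70 ~ 1.6245048
PP ~ 4096 * 1.6245048 = 6653.9716608
Rounded to 2 decimals: 6653.97

6653.97


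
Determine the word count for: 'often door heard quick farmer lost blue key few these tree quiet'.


Counting words by splitting on spaces:
  Word 1: 'often'
  Word 2: 'door'
  Word 3: 'heard'
  Word 4: 'quick'
  Word 5: 'farmer'
  Word 6: 'lost'
  Word 7: 'blue'
  Word 8: 'key'
  Word 9: 'few'
  Word 10: 'these'
  Word 11: 'tree'
  Word 12: 'quiet'
Total words: 12

12


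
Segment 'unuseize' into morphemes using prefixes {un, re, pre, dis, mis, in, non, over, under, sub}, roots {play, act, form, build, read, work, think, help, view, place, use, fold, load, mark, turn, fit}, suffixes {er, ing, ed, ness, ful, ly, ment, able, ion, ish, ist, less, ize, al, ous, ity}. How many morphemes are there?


Segmenting 'unuseize' against the inventory:
  'un' -> prefix (morpheme 1)
  'use' -> root (morpheme 2)
  'ize' -> suffix (morpheme 3)
Total morphemes: 3

3


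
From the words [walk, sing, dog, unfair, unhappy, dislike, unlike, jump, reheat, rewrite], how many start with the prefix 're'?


Checking each word for prefix 're':
  'walk' -> no (count: 0)
  'sing' -> no (count: 0)
  'dog' -> no (count: 0)
  'unfair' -> no (count: 0)
  'unhappy' -> no (count: 0)
  'dislike' -> no (count: 0)
  'unlike' -> no (count: 0)
  'jump' -> no (count: 0)
  'reheat' -> YES, starts with 're' (count: 1)
  'rewrite' -> YES, starts with 're' (count: 2)
Total with prefix 're': 2

2


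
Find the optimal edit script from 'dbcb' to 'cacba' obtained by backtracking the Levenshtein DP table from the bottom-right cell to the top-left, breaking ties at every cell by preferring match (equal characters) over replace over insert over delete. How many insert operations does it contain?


Edit distance = 3. Backtracking from cell (4, 5) with preference match > replace > insert > delete,
then listing the resulting alignment 'dbcb' -> 'cacba' left to right:
  Step 1: replace d->c
  Step 2: replace b->a
  Step 3: keep 'c'
  Step 4: keep 'b'
  Step 5: insert 'a' [insertion #1]
Total insertions: 1

1


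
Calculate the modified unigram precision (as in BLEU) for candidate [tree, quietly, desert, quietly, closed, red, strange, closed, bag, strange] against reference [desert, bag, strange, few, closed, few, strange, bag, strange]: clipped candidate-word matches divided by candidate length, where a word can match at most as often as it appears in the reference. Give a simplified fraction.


Reference word counts: {'bag': 2, 'closed': 1, 'desert': 1, 'few': 2, 'strange': 3}
Checking each candidate word (with clipping):
  'tree' -> not in reference -> no match (matches: 0)
  'quietly' -> not in reference -> no match (matches: 0)
  'desert' -> in reference (ref count 1, used 1/1) -> match (matches: 1)
  'quietly' -> not in reference -> no match (matches: 1)
  'closed' -> in reference (ref count 1, used 1/1) -> match (matches: 2)
  'red' -> not in reference -> no match (matches: 2)
  'strange' -> in reference (ref count 3, used 1/3) -> match (matches: 3)
  'closed' -> ref count 1 already used up (1/1) -> clipped, no match (matches: 3)
  'bag' -> in reference (ref count 2, used 1/2) -> match (matches: 4)
  'strange' -> in reference (ref count 3, used 2/3) -> match (matches: 5)
Clipped matches: 5, Candidate length: 10
Precision = 5/10 = 1/2

1/2


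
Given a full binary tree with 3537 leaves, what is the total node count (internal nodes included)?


Leaf nodes (terminals): 3537
Internal nodes = n - 1 = 3537 - 1 = 3536
Total = leaves + internal = 3537 + 3536 = 7073

7073


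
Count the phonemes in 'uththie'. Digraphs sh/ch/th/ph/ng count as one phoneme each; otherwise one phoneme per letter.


Parsing 'uththie' greedily, digraphs first:
  'u' -> vowel phoneme (phonemes so far: 1)
  'th' -> digraph (1 consonant phoneme) (phonemes so far: 2)
  'th' -> digraph (1 consonant phoneme) (phonemes so far: 3)
  'i' -> vowel phoneme (phonemes so far: 4)
  'e' -> vowel phoneme (phonemes so far: 5)
Total phonemes: 5

5


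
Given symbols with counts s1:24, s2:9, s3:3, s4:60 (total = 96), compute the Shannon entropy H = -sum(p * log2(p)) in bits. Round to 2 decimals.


Computing entropy H = -sum(p_i * log2(p_i)):
  s1: p = 24/96 = 0.2500, -p*log2(p) = 0.5000
  s2: p = 9/96 = 0.0938, -p*log2(p) = 0.3202
  s3: p = 3/96 = 0.0312, -p*log2(p) = 0.1562
  s4: p = 60/96 = 0.6250, -p*log2(p) = 0.4238
H = sum of terms = 1.4002
Rounded to 2 decimals: 1.40

1.40


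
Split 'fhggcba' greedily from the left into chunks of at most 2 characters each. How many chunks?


'fhggcba' has 7 characters.
Chunking with max size 2:
  Chunk 1: 'fh' (positions 0-1)
  Chunk 2: 'gg' (positions 2-3)
  Chunk 3: 'cb' (positions 4-5)
  Chunk 4: 'a' (positions 6-6)
Total chunks: ceil(7 / 2) = 4

4


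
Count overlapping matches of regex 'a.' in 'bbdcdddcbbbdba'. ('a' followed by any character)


Pattern: a. means 'a' followed by any character.
Scanning 'bbdcdddcbbbdba' position-by-position:
  Pos 0: window 'bb' -> no
  Pos 1: window 'bd' -> no
  Pos 2: window 'dc' -> no
  Pos 3: window 'cd' -> no
  Pos 4: window 'dd' -> no
  Pos 5: window 'dd' -> no
  Pos 6: window 'dc' -> no
  Pos 7: window 'cb' -> no
  Pos 8: window 'bb' -> no
  Pos 9: window 'bb' -> no
  Pos 10: window 'bd' -> no
  Pos 11: window 'db' -> no
  Pos 12: window 'ba' -> no
  Pos 13: window 'a' -> no
Total matches: 0

0


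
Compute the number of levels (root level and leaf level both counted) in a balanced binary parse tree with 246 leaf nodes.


In a balanced binary tree with n leaves the deepest leaf is ceil(log2(n)) edges below the root,
so counting node levels inclusive of root and leaves gives ceil(log2(n)) + 1 levels.
log2(246) = 7.9425
ceil(7.9425) = 8
levels = 8 + 1 = 9

9


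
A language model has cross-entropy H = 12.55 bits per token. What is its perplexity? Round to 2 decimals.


Perplexity formula: PP = 2^H
H = 12.55
PP = 2^12.55
Decompose: 2^12.55 = 2^12 * 2^0.55
2^12 = 4096, 2^0.55 ~ 1.4640857
PP ~ 4096 * 1.4640857 = 5996.8950272
Rounded to 2 decimals: 5996.90

5996.90


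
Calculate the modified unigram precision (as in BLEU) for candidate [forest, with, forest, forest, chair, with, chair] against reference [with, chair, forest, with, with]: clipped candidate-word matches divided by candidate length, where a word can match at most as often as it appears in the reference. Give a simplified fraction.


Reference word counts: {'chair': 1, 'forest': 1, 'with': 3}
Checking each candidate word (with clipping):
  'forest' -> in reference (ref count 1, used 1/1) -> match (matches: 1)
  'with' -> in reference (ref count 3, used 1/3) -> match (matches: 2)
  'forest' -> ref count 1 already used up (1/1) -> clipped, no match (matches: 2)
  'forest' -> ref count 1 already used up (1/1) -> clipped, no match (matches: 2)
  'chair' -> in reference (ref count 1, used 1/1) -> match (matches: 3)
  'with' -> in reference (ref count 3, used 2/3) -> match (matches: 4)
  'chair' -> ref count 1 already used up (1/1) -> clipped, no match (matches: 4)
Clipped matches: 4, Candidate length: 7
Precision = 4/7

4/7


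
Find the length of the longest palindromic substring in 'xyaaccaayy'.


Scanning 'xyaaccaayy' for palindromic substrings.
Substring at positions 1-8: 'yaaccaay'.
Check: reverse('yaaccaay') = 'yaaccaay' -> palindrome confirmed.
Neighbouring characters ('x' / 'y') break symmetry, so it cannot extend further.
No longer palindromic substring exists; longest length = 8

8


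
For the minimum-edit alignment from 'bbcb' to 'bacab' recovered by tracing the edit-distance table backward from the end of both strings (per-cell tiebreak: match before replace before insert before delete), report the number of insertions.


Edit distance = 2. Backtracking from cell (4, 5) with preference match > replace > insert > delete,
then listing the resulting alignment 'bbcb' -> 'bacab' left to right:
  Step 1: keep 'b'
  Step 2: replace b->a
  Step 3: keep 'c'
  Step 4: insert 'a' [insertion #1]
  Step 5: keep 'b'
Total insertions: 1

1


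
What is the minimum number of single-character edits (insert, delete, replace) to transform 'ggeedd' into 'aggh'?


Building DP table for s1='ggeedd' (len 6) and s2='aggh' (len 4):
       a  g  g  h
    0  1  2  3  4
  g 1  1  1  2  3
  g 2  2  1  1  2
  e 3  3  2  2  2
  e 4  4  3  3  3
  d 5  5  4  4  4
  d 6  6  5  5  5
Edit distance = dp[6][4] = 5

5


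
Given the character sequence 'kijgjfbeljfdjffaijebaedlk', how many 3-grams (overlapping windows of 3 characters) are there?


String 'kijgjfbeljfdjffaijebaedlk' has length L = 25.
Number of overlapping n-grams = L - n + 1
Substituting: 25 - 3 + 1 = 23

23


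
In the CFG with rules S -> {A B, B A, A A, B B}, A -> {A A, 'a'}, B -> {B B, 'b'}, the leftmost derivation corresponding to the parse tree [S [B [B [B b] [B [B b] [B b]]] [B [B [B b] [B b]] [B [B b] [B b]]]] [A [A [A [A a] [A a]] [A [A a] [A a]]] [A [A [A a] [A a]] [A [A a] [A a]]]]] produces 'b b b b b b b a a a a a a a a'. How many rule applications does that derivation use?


Every bracketed nonterminal node [X ...] in the tree is produced by exactly one rule application.
Reading the tree off as a leftmost derivation:
  Step 1: S  =>  B A   (applied S -> B A)
  Step 2: B A  =>  B B A   (applied B -> B B)
  Step 3: B B A  =>  B B B A   (applied B -> B B)
  Step 4: B B B A  =>  b B B A   (applied B -> b)
  Step 5: b B B A  =>  b B B B A   (applied B -> B B)
  Step 6: b B B B A  =>  b b B B A   (applied B -> b)
  Step 7: b b B B A  =>  b b b B A   (applied B -> b)
  Step 8: b b b B A  =>  b b b B B A   (applied B -> B B)
  Step 9: b b b B B A  =>  b b b B B B A   (applied B -> B B)
  Step 10: b b b B B B A  =>  b b b b B B A   (applied B -> b)
  Step 11: b b b b B B A  =>  b b b b b B A   (applied B -> b)
  Step 12: b b b b b B A  =>  b b b b b B B A   (applied B -> B B)
  Step 13: b b b b b B B A  =>  b b b b b b B A   (applied B -> b)
  Step 14: b b b b b b B A  =>  b b b b b b b A   (applied B -> b)
  Step 15: b b b b b b b A  =>  b b b b b b b A A   (applied A -> A A)
  Step 16: b b b b b b b A A  =>  b b b b b b b A A A   (applied A -> A A)
  Step 17: b b b b b b b A A A  =>  b b b b b b b A A A A   (applied A -> A A)
  Step 18: b b b b b b b A A A A  =>  b b b b b b b a A A A   (applied A -> a)
  Step 19: b b b b b b b a A A A  =>  b b b b b b b a a A A   (applied A -> a)
  Step 20: b b b b b b b a a A A  =>  b b b b b b b a a A A A   (applied A -> A A)
  Step 21: b b b b b b b a a A A A  =>  b b b b b b b a a a A A   (applied A -> a)
  Step 22: b b b b b b b a a a A A  =>  b b b b b b b a a a a A   (applied A -> a)
  Step 23: b b b b b b b a a a a A  =>  b b b b b b b a a a a A A   (applied A -> A A)
  Step 24: b b b b b b b a a a a A A  =>  b b b b b b b a a a a A A A   (applied A -> A A)
  Step 25: b b b b b b b a a a a A A A  =>  b b b b b b b a a a a a A A   (applied A -> a)
  Step 26: b b b b b b b a a a a a A A  =>  b b b b b b b a a a a a a A   (applied A -> a)
  Step 27: b b b b b b b a a a a a a A  =>  b b b b b b b a a a a a a A A   (applied A -> A A)
  Step 28: b b b b b b b a a a a a a A A  =>  b b b b b b b a a a a a a a A   (applied A -> a)
  Step 29: b b b b b b b a a a a a a a A  =>  b b b b b b b a a a a a a a a   (applied A -> a)
Final yield: b b b b b b b a a a a a a a a
Total rewrite steps: 29

29


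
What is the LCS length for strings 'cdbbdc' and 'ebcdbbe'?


DP table for LCS of 'cdbbdc' and 'ebcdbbe':
       e  b  c  d  b  b  e
    0  0  0  0  0  0  0  0
  c 0  0  0  1  1  1  1  1
  d 0  0  0  1  2  2  2  2
  b 0  0  1  1  2  3  3  3
  b 0  0  1  1  2  3  4  4
  d 0  0  1  1  2  3  4  4
  c 0  0  1  2  2  3  4  4
LCS: 'cdbb'
LCS length = 4

4


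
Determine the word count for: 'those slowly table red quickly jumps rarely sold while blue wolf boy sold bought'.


Counting words by splitting on spaces:
  Word 1: 'those'
  Word 2: 'slowly'
  Word 3: 'table'
  Word 4: 'red'
  Word 5: 'quickly'
  Word 6: 'jumps'
  Word 7: 'rarely'
  Word 8: 'sold'
  Word 9: 'while'
  Word 10: 'blue'
  Word 11: 'wolf'
  Word 12: 'boy'
  Word 13: 'sold'
  Word 14: 'bought'
Total words: 14

14


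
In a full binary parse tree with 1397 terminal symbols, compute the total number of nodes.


Leaf nodes (terminals): 1397
Internal nodes = n - 1 = 1397 - 1 = 1396
Total = leaves + internal = 1397 + 1396 = 2793

2793


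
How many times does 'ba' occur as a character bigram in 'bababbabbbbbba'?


Scanning 'bababbabbbbbba' for bigram 'ba':
  Position 0: 'ba' -> MATCH
  Position 1: 'ab' -> no
  Position 2: 'ba' -> MATCH
  Position 3: 'ab' -> no
  Position 4: 'bb' -> no
  Position 5: 'ba' -> MATCH
  Position 6: 'ab' -> no
  Position 7: 'bb' -> no
  Position 8: 'bb' -> no
  Position 9: 'bb' -> no
  Position 10: 'bb' -> no
  Position 11: 'bb' -> no
  Position 12: 'ba' -> MATCH
Total matches: 4

4


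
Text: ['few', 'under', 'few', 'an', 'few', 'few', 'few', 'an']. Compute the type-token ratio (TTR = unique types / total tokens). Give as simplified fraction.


Tokens: 8
Unique types: ('an', 'few', 'under') = 3
TTR = 3/8
Already in lowest terms.

3/8


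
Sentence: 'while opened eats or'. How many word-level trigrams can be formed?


Word trigrams from [4] words:
  Trigram 1: (while opened eats)
  Trigram 2: (opened eats or)
Total word trigrams: 4 - 2 = 2

2


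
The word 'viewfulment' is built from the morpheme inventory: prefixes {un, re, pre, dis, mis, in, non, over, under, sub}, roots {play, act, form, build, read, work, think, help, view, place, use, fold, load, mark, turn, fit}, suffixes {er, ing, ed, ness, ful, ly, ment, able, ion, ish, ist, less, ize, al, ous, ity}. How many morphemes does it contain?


Segmenting 'viewfulment' against the inventory:
  'view' -> root (morpheme 1)
  'ful' -> suffix (morpheme 2)
  'ment' -> suffix (morpheme 3)
Total morphemes: 3

3


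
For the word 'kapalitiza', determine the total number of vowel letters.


Scanning each character of 'kapalitiza':
  Position 1: 'k' -> consonant (running count: 0)
  Position 2: 'a' -> vowel (running count: 1)
  Position 3: 'p' -> consonant (running count: 1)
  Position 4: 'a' -> vowel (running count: 2)
  Position 5: 'l' -> consonant (running count: 2)
  Position 6: 'i' -> vowel (running count: 3)
  Position 7: 't' -> consonant (running count: 3)
  Position 8: 'i' -> vowel (running count: 4)
  Position 9: 'z' -> consonant (running count: 4)
  Position 10: 'a' -> vowel (running count: 5)
Total vowels: 5

5


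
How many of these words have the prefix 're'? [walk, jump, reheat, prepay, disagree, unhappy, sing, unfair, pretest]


Checking each word for prefix 're':
  'walk' -> no (count: 0)
  'jump' -> no (count: 0)
  'reheat' -> YES, starts with 're' (count: 1)
  'prepay' -> no (count: 1)
  'disagree' -> no (count: 1)
  'unhappy' -> no (count: 1)
  'sing' -> no (count: 1)
  'unfair' -> no (count: 1)
  'pretest' -> no (count: 1)
Total with prefix 're': 1

1


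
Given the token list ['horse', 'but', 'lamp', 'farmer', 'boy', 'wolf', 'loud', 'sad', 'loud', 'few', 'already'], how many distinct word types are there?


Listing all tokens and tracking unique types:
  Token 1: 'horse' -> NEW (unique so far: 1)
  Token 2: 'but' -> NEW (unique so far: 2)
  Token 3: 'lamp' -> NEW (unique so far: 3)
  Token 4: 'farmer' -> NEW (unique so far: 4)
  Token 5: 'boy' -> NEW (unique so far: 5)
  Token 6: 'wolf' -> NEW (unique so far: 6)
  Token 7: 'loud' -> NEW (unique so far: 7)
  Token 8: 'sad' -> NEW (unique so far: 8)
  Token 9: 'loud' -> duplicate (unique so far: 8)
  Token 10: 'few' -> NEW (unique so far: 9)
  Token 11: 'already' -> NEW (unique so far: 10)
Unique types: ('already', 'boy', 'but', 'farmer', 'few', 'horse', 'lamp', 'loud', 'sad', 'wolf')
Vocabulary size: 10

10


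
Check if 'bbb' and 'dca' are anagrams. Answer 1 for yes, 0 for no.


Sort characters of 'bbb': 'bbb'
Sort characters of 'dca': 'acd'
Sorted forms differ -> they are NOT anagrams
Result: 0

0


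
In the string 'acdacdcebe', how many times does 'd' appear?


Scanning 'acdacdcebe' for 'd':
  Position 2: 'd' -> MATCH (count: 1)
  Position 5: 'd' -> MATCH (count: 2)
Total occurrences of 'd': 2

2


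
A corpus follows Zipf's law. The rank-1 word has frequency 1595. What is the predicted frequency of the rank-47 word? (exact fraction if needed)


Zipf's law: freq(rank) = f1 / rank
f1 = 1595, rank = 47
freq = 1595 / 47
GCD(1595, 47) = 1
Simplified: 1595/47

1595/47


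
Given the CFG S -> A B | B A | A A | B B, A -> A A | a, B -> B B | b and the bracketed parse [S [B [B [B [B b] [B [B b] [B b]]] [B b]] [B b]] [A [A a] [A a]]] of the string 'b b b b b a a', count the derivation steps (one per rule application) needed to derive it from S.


Every bracketed nonterminal node [X ...] in the tree is produced by exactly one rule application.
Reading the tree off as a leftmost derivation:
  Step 1: S  =>  B A   (applied S -> B A)
  Step 2: B A  =>  B B A   (applied B -> B B)
  Step 3: B B A  =>  B B B A   (applied B -> B B)
  Step 4: B B B A  =>  B B B B A   (applied B -> B B)
  Step 5: B B B B A  =>  b B B B A   (applied B -> b)
  Step 6: b B B B A  =>  b B B B B A   (applied B -> B B)
  Step 7: b B B B B A  =>  b b B B B A   (applied B -> b)
  Step 8: b b B B B A  =>  b b b B B A   (applied B -> b)
  Step 9: b b b B B A  =>  b b b b B A   (applied B -> b)
  Step 10: b b b b B A  =>  b b b b b A   (applied B -> b)
  Step 11: b b b b b A  =>  b b b b b A A   (applied A -> A A)
  Step 12: b b b b b A A  =>  b b b b b a A   (applied A -> a)
  Step 13: b b b b b a A  =>  b b b b b a a   (applied A -> a)
Final yield: b b b b b a a
Total rewrite steps: 13

13


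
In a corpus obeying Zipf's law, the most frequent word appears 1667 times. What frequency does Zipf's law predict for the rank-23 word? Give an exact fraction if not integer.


Zipf's law: freq(rank) = f1 / rank
f1 = 1667, rank = 23
freq = 1667 / 23
GCD(1667, 23) = 1
Simplified: 1667/23

1667/23


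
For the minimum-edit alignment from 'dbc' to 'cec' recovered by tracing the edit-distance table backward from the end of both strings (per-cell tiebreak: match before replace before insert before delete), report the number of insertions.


Edit distance = 2. Backtracking from cell (3, 3) with preference match > replace > insert > delete,
then listing the resulting alignment 'dbc' -> 'cec' left to right:
  Step 1: replace d->c
  Step 2: replace b->e
  Step 3: keep 'c'
Total insertions: 0

0


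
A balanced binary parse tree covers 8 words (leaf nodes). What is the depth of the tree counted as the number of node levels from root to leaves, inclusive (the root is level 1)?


In a balanced binary tree with n leaves the deepest leaf is ceil(log2(n)) edges below the root,
so counting node levels inclusive of root and leaves gives ceil(log2(n)) + 1 levels.
log2(8) = 3.0000
ceil(3.0000) = 3
levels = 3 + 1 = 4

4


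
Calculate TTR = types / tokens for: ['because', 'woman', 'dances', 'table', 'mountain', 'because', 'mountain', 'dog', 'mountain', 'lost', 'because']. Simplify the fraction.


Tokens: 11
Unique types: ('because', 'dances', 'dog', 'lost', 'mountain', 'table', 'woman') = 7
TTR = 7/11
Already in lowest terms.

7/11


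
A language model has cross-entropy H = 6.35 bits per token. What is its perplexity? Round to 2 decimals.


Perplexity formula: PP = 2^H
H = 6.35
PP = 2^6.35
Decompose: 2^6.35 = 2^6 * 2^0.35
2^6 = 64, 2^0.35 ~ 1.2745606
PP ~ 64 * 1.2745606 = 81.5718784
Rounded to 2 decimals: 81.57

81.57


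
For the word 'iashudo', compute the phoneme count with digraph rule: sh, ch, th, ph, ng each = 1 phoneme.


Parsing 'iashudo' greedily, digraphs first:
  'i' -> vowel phoneme (phonemes so far: 1)
  'a' -> vowel phoneme (phonemes so far: 2)
  'sh' -> digraph (1 consonant phoneme) (phonemes so far: 3)
  'u' -> vowel phoneme (phonemes so far: 4)
  'd' -> consonant phoneme (phonemes so far: 5)
  'o' -> vowel phoneme (phonemes so far: 6)
Total phonemes: 6

6


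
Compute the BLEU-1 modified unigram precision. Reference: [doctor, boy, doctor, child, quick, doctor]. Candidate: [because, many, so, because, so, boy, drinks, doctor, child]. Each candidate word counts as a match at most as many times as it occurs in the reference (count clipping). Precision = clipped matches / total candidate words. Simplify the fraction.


Reference word counts: {'boy': 1, 'child': 1, 'doctor': 3, 'quick': 1}
Checking each candidate word (with clipping):
  'because' -> not in reference -> no match (matches: 0)
  'many' -> not in reference -> no match (matches: 0)
  'so' -> not in reference -> no match (matches: 0)
  'because' -> not in reference -> no match (matches: 0)
  'so' -> not in reference -> no match (matches: 0)
  'boy' -> in reference (ref count 1, used 1/1) -> match (matches: 1)
  'drinks' -> not in reference -> no match (matches: 1)
  'doctor' -> in reference (ref count 3, used 1/3) -> match (matches: 2)
  'child' -> in reference (ref count 1, used 1/1) -> match (matches: 3)
Clipped matches: 3, Candidate length: 9
Precision = 3/9 = 1/3

1/3


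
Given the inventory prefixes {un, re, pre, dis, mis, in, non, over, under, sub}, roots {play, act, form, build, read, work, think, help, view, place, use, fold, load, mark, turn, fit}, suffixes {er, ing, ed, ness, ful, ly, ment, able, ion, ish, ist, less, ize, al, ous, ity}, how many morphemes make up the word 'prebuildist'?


Segmenting 'prebuildist' against the inventory:
  'pre' -> prefix (morpheme 1)
  'build' -> root (morpheme 2)
  'ist' -> suffix (morpheme 3)
Total morphemes: 3

3


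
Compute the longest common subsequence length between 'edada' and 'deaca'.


DP table for LCS of 'edada' and 'deaca':
       d  e  a  c  a
    0  0  0  0  0  0
  e 0  0  1  1  1  1
  d 0  1  1  1  1  1
  a 0  1  1  2  2  2
  d 0  1  1  2  2  2
  a 0  1  1  2  2  3
LCS: 'eaa'
LCS length = 3

3


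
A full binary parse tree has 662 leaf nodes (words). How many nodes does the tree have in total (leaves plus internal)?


Leaf nodes (terminals): 662
Internal nodes = n - 1 = 662 - 1 = 661
Total = leaves + internal = 662 + 661 = 1323

1323


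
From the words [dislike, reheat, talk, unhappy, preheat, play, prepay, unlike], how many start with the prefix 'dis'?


Checking each word for prefix 'dis':
  'dislike' -> YES, starts with 'dis' (count: 1)
  'reheat' -> no (count: 1)
  'talk' -> no (count: 1)
  'unhappy' -> no (count: 1)
  'preheat' -> no (count: 1)
  'play' -> no (count: 1)
  'prepay' -> no (count: 1)
  'unlike' -> no (count: 1)
Total with prefix 'dis': 1

1


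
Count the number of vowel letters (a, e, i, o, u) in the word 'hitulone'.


Scanning each character of 'hitulone':
  Position 1: 'h' -> consonant (running count: 0)
  Position 2: 'i' -> vowel (running count: 1)
  Position 3: 't' -> consonant (running count: 1)
  Position 4: 'u' -> vowel (running count: 2)
  Position 5: 'l' -> consonant (running count: 2)
  Position 6: 'o' -> vowel (running count: 3)
  Position 7: 'n' -> consonant (running count: 3)
  Position 8: 'e' -> vowel (running count: 4)
Total vowels: 4

4


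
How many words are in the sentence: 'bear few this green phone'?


Counting words by splitting on spaces:
  Word 1: 'bear'
  Word 2: 'few'
  Word 3: 'this'
  Word 4: 'green'
  Word 5: 'phone'
Total words: 5

5
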